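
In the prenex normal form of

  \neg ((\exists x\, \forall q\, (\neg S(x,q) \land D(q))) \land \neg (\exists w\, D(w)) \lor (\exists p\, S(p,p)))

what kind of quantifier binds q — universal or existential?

existential

Drive negations inward (¬∀x A ≡ ∃x ¬A, ¬∃x A ≡ ∀x ¬A, De Morgan for ∧/∨):
  ((\forall x\, \exists q\, (S(x,q) \lor \neg D(q))) \lor (\exists w\, D(w))) \land (\forall p\, \neg S(p,p))
Pull the quantifiers to the front (each side's bound variable is not free in the other side):
  \forall x\, \exists q\, \exists w\, \forall p\, ((S(x,q) \lor \neg D(q) \lor D(w)) \land \neg S(p,p))
The quantifier \forall q sits under an odd number of negations, so it flips to \exists q.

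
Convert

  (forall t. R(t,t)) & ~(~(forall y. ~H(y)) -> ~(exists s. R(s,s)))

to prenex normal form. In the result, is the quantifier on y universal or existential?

existential

Rewrite implications/biconditionals: A → B as ¬A ∨ B.
  (forall t. R(t,t)) & ~(~~(forall y. ~H(y)) | ~(exists s. R(s,s)))
Drive negations inward (¬∀x A ≡ ∃x ¬A, ¬∃x A ≡ ∀x ¬A, De Morgan for ∧/∨):
  (forall t. R(t,t)) & (exists y. H(y)) & (exists s. R(s,s))
All bound variables are already distinct, so no renaming is needed.
Pull the quantifiers to the front (each side's bound variable is not free in the other side):
  forall t. exists y. exists s. (R(t,t) & H(y) & R(s,s))
The quantifier forall y sits under an odd number of negations (counting the antecedent side of each →), so it flips to exists y.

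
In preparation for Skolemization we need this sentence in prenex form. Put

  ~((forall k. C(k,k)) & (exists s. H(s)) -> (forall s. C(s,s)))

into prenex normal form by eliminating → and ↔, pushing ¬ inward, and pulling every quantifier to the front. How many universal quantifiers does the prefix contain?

Eliminate → and ↔ using ¬ and ∨.
  ~(~((forall k. C(k,k)) & (exists s. H(s))) | (forall s. C(s,s)))
Drive negations inward (¬∀x A ≡ ∃x ¬A, ¬∃x A ≡ ∀x ¬A, De Morgan for ∧/∨):
  (forall k. C(k,k)) & (exists s. H(s)) & (exists s. ~C(s,s))
Rename bound variables to avoid capture: s↦t.
  (forall k. C(k,k)) & (exists s. H(s)) & (exists t. ~C(t,t))
Pull the quantifiers to the front (each side's bound variable is not free in the other side):
  forall k. exists s. exists t. (C(k,k) & H(s) & ~C(t,t))
The prefix is forall k exists s exists t: 1 universal, 2 existential.

1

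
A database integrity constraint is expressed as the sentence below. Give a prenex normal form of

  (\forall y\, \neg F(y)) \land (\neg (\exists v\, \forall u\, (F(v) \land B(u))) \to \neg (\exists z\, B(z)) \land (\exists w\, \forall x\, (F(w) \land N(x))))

\forall y\, \exists v\, \forall u\, \forall z\, \exists w\, \forall x\, (\neg F(y) \land (F(v) \land B(u) \lor \neg B(z) \land F(w) \land N(x)))

Eliminate → and ↔ using ¬ and ∨.
  (\forall y\, \neg F(y)) \land (\neg \neg (\exists v\, \forall u\, (F(v) \land B(u))) \lor \neg (\exists z\, B(z)) \land (\exists w\, \forall x\, (F(w) \land N(x))))
Move each ¬ inward, flipping quantifiers it crosses:
  (\forall y\, \neg F(y)) \land ((\exists v\, \forall u\, (F(v) \land B(u))) \lor (\forall z\, \neg B(z)) \land (\exists w\, \forall x\, (F(w) \land N(x))))
All bound variables are already distinct, so no renaming is needed.
Finally move all quantifiers to the prefix:
  \forall y\, \exists v\, \forall u\, \forall z\, \exists w\, \forall x\, (\neg F(y) \land (F(v) \land B(u) \lor \neg B(z) \land F(w) \land N(x)))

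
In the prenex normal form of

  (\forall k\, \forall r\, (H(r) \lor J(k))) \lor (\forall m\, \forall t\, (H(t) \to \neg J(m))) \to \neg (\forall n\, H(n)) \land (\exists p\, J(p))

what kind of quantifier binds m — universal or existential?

Eliminate → and ↔ using ¬ and ∨.
  \neg ((\forall k\, \forall r\, (H(r) \lor J(k))) \lor (\forall m\, \forall t\, (\neg H(t) \lor \neg J(m)))) \lor \neg (\forall n\, H(n)) \land (\exists p\, J(p))
Drive negations inward (¬∀x A ≡ ∃x ¬A, ¬∃x A ≡ ∀x ¬A, De Morgan for ∧/∨):
  (\exists k\, \exists r\, (\neg H(r) \land \neg J(k))) \land (\exists m\, \exists t\, (H(t) \land J(m))) \lor (\exists n\, \neg H(n)) \land (\exists p\, J(p))
Extract every quantifier outward, since the variables are now distinct and don't occur free across branches:
  \exists k\, \exists r\, \exists m\, \exists t\, \exists n\, \exists p\, (\neg H(r) \land \neg J(k) \land H(t) \land J(m) \lor \neg H(n) \land J(p))
The quantifier \forall m sits under an odd number of negations (counting the antecedent side of each →), so it flips to \exists m.

existential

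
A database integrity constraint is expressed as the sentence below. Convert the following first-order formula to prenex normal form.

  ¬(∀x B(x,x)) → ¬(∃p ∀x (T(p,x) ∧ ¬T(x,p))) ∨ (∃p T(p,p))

∀x ∀p ∃z ∃q (B(x,x) ∨ ¬T(p,z) ∨ T(z,p) ∨ T(q,q))

Rewrite implications/biconditionals: A → B as ¬A ∨ B.
  ¬¬(∀x B(x,x)) ∨ ¬(∃p ∀x (T(p,x) ∧ ¬T(x,p))) ∨ (∃p T(p,p))
Drive negations inward (¬∀x A ≡ ∃x ¬A, ¬∃x A ≡ ∀x ¬A, De Morgan for ∧/∨):
  (∀x B(x,x)) ∨ (∀p ∃x (¬T(p,x) ∨ T(x,p))) ∨ (∃p T(p,p))
Rename bound variables to avoid capture: x↦z, p↦q.
  (∀x B(x,x)) ∨ (∀p ∃z (¬T(p,z) ∨ T(z,p))) ∨ (∃q T(q,q))
Finally move all quantifiers to the prefix:
  ∀x ∀p ∃z ∃q (B(x,x) ∨ ¬T(p,z) ∨ T(z,p) ∨ T(q,q))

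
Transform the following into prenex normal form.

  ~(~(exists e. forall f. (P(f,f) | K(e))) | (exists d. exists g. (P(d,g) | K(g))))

Drive negations inward (¬∀x A ≡ ∃x ¬A, ¬∃x A ≡ ∀x ¬A, De Morgan for ∧/∨):
  (exists e. forall f. (P(f,f) | K(e))) & (forall d. forall g. (~P(d,g) & ~K(g)))
Pull the quantifiers to the front (each side's bound variable is not free in the other side):
  exists e. forall f. forall d. forall g. ((P(f,f) | K(e)) & ~P(d,g) & ~K(g))

exists e. forall f. forall d. forall g. ((P(f,f) | K(e)) & ~P(d,g) & ~K(g))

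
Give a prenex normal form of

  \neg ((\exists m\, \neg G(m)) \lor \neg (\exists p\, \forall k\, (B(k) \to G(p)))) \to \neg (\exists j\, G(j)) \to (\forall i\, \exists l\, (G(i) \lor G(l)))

\exists m\, \forall p\, \exists k\, \exists j\, \forall i\, \exists l\, (\neg G(m) \lor B(k) \land \neg G(p) \lor G(j) \lor G(i) \lor G(l))

Eliminate → and ↔ using ¬ and ∨.
  \neg \neg ((\exists m\, \neg G(m)) \lor \neg (\exists p\, \forall k\, (\neg B(k) \lor G(p)))) \lor \neg \neg (\exists j\, G(j)) \lor (\forall i\, \exists l\, (G(i) \lor G(l)))
Drive negations inward (¬∀x A ≡ ∃x ¬A, ¬∃x A ≡ ∀x ¬A, De Morgan for ∧/∨):
  (\exists m\, \neg G(m)) \lor (\forall p\, \exists k\, (B(k) \land \neg G(p))) \lor (\exists j\, G(j)) \lor (\forall i\, \exists l\, (G(i) \lor G(l)))
Extract every quantifier outward, since the variables are now distinct and don't occur free across branches:
  \exists m\, \forall p\, \exists k\, \exists j\, \forall i\, \exists l\, (\neg G(m) \lor B(k) \land \neg G(p) \lor G(j) \lor G(i) \lor G(l))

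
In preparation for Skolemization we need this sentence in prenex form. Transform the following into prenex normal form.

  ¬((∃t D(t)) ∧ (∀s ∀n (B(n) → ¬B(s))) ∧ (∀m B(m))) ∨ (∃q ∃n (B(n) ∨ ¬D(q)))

∀t ∃s ∃n ∃m ∃q ∃z1 (¬D(t) ∨ B(n) ∧ B(s) ∨ ¬B(m) ∨ B(z1) ∨ ¬D(q))

Rewrite implications/biconditionals: A → B as ¬A ∨ B.
  ¬((∃t D(t)) ∧ (∀s ∀n (¬B(n) ∨ ¬B(s))) ∧ (∀m B(m))) ∨ (∃q ∃n (B(n) ∨ ¬D(q)))
Push ¬ through the quantifiers and connectives to reach negation normal form:
  (∀t ¬D(t)) ∨ (∃s ∃n (B(n) ∧ B(s))) ∨ (∃m ¬B(m)) ∨ (∃q ∃n (B(n) ∨ ¬D(q)))
Give each quantifier a distinct variable: n↦z1.
  (∀t ¬D(t)) ∨ (∃s ∃n (B(n) ∧ B(s))) ∨ (∃m ¬B(m)) ∨ (∃q ∃z1 (B(z1) ∨ ¬D(q)))
Extract every quantifier outward, since the variables are now distinct and don't occur free across branches:
  ∀t ∃s ∃n ∃m ∃q ∃z1 (¬D(t) ∨ B(n) ∧ B(s) ∨ ¬B(m) ∨ B(z1) ∨ ¬D(q))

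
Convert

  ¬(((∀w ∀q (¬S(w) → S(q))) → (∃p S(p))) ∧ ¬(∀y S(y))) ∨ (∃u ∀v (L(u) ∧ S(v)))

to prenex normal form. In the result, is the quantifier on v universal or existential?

Eliminate → and ↔ using ¬ and ∨.
  ¬((¬(∀w ∀q (¬¬S(w) ∨ S(q))) ∨ (∃p S(p))) ∧ ¬(∀y S(y))) ∨ (∃u ∀v (L(u) ∧ S(v)))
Drive negations inward (¬∀x A ≡ ∃x ¬A, ¬∃x A ≡ ∀x ¬A, De Morgan for ∧/∨):
  (∀w ∀q (S(w) ∨ S(q))) ∧ (∀p ¬S(p)) ∨ (∀y S(y)) ∨ (∃u ∀v (L(u) ∧ S(v)))
All bound variables are already distinct, so no renaming is needed.
Finally move all quantifiers to the prefix:
  ∀w ∀q ∀p ∀y ∃u ∀v ((S(w) ∨ S(q)) ∧ ¬S(p) ∨ S(y) ∨ L(u) ∧ S(v))
The quantifier ∀v sits under an even number of negations (counting the antecedent side of each →), so it remains universal.

universal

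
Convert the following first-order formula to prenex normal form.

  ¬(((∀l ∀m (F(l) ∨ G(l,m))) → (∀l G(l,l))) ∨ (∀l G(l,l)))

Eliminate → and ↔ using ¬ and ∨.
  ¬(¬(∀l ∀m (F(l) ∨ G(l,m))) ∨ (∀l G(l,l)) ∨ (∀l G(l,l)))
Push ¬ through the quantifiers and connectives to reach negation normal form:
  (∀l ∀m (F(l) ∨ G(l,m))) ∧ (∃l ¬G(l,l)) ∧ (∃l ¬G(l,l))
Rename bound variables to avoid capture: l↦x1, l↦w1.
  (∀l ∀m (F(l) ∨ G(l,m))) ∧ (∃x1 ¬G(x1,x1)) ∧ (∃w1 ¬G(w1,w1))
Finally move all quantifiers to the prefix:
  ∀l ∀m ∃x1 ∃w1 ((F(l) ∨ G(l,m)) ∧ ¬G(x1,x1) ∧ ¬G(w1,w1))

∀l ∀m ∃x1 ∃w1 ((F(l) ∨ G(l,m)) ∧ ¬G(x1,x1) ∧ ¬G(w1,w1))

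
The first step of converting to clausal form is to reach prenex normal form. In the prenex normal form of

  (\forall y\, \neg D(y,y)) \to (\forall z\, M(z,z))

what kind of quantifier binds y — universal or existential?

Rewrite implications/biconditionals: A → B as ¬A ∨ B.
  \neg (\forall y\, \neg D(y,y)) \lor (\forall z\, M(z,z))
Move each ¬ inward, flipping quantifiers it crosses:
  (\exists y\, D(y,y)) \lor (\forall z\, M(z,z))
All bound variables are already distinct, so no renaming is needed.
Pull the quantifiers to the front (each side's bound variable is not free in the other side):
  \exists y\, \forall z\, (D(y,y) \lor M(z,z))
The quantifier \forall y sits under an odd number of negations (counting the antecedent side of each →), so it flips to \exists y.

existential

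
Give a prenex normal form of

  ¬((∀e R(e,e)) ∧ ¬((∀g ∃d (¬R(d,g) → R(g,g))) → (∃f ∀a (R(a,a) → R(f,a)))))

Rewrite implications/biconditionals: A → B as ¬A ∨ B.
  ¬((∀e R(e,e)) ∧ ¬(¬(∀g ∃d (¬¬R(d,g) ∨ R(g,g))) ∨ (∃f ∀a (¬R(a,a) ∨ R(f,a)))))
Drive negations inward (¬∀x A ≡ ∃x ¬A, ¬∃x A ≡ ∀x ¬A, De Morgan for ∧/∨):
  (∃e ¬R(e,e)) ∨ (∃g ∀d (¬R(d,g) ∧ ¬R(g,g))) ∨ (∃f ∀a (¬R(a,a) ∨ R(f,a)))
All bound variables are already distinct, so no renaming is needed.
Pull the quantifiers to the front (each side's bound variable is not free in the other side):
  ∃e ∃g ∀d ∃f ∀a (¬R(e,e) ∨ ¬R(d,g) ∧ ¬R(g,g) ∨ ¬R(a,a) ∨ R(f,a))

∃e ∃g ∀d ∃f ∀a (¬R(e,e) ∨ ¬R(d,g) ∧ ¬R(g,g) ∨ ¬R(a,a) ∨ R(f,a))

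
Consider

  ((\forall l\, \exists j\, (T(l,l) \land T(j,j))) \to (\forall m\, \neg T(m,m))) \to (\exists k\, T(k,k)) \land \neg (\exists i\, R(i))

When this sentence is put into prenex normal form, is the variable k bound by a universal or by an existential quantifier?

existential

Rewrite implications/biconditionals: A → B as ¬A ∨ B.
  \neg (\neg (\forall l\, \exists j\, (T(l,l) \land T(j,j))) \lor (\forall m\, \neg T(m,m))) \lor (\exists k\, T(k,k)) \land \neg (\exists i\, R(i))
Drive negations inward (¬∀x A ≡ ∃x ¬A, ¬∃x A ≡ ∀x ¬A, De Morgan for ∧/∨):
  (\forall l\, \exists j\, (T(l,l) \land T(j,j))) \land (\exists m\, T(m,m)) \lor (\exists k\, T(k,k)) \land (\forall i\, \neg R(i))
Finally move all quantifiers to the prefix:
  \forall l\, \exists j\, \exists m\, \exists k\, \forall i\, (T(l,l) \land T(j,j) \land T(m,m) \lor T(k,k) \land \neg R(i))
The quantifier \exists k sits under an even number of negations (counting the antecedent side of each →), so it remains existential.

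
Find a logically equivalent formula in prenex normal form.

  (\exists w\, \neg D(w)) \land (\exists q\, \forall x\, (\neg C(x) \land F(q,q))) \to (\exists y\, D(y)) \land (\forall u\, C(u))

First replace A → B with ¬A ∨ B.
  \neg ((\exists w\, \neg D(w)) \land (\exists q\, \forall x\, (\neg C(x) \land F(q,q)))) \lor (\exists y\, D(y)) \land (\forall u\, C(u))
Push ¬ through the quantifiers and connectives to reach negation normal form:
  (\forall w\, D(w)) \lor (\forall q\, \exists x\, (C(x) \lor \neg F(q,q))) \lor (\exists y\, D(y)) \land (\forall u\, C(u))
All bound variables are already distinct, so no renaming is needed.
Extract every quantifier outward, since the variables are now distinct and don't occur free across branches:
  \forall w\, \forall q\, \exists x\, \exists y\, \forall u\, (D(w) \lor C(x) \lor \neg F(q,q) \lor D(y) \land C(u))

\forall w\, \forall q\, \exists x\, \exists y\, \forall u\, (D(w) \lor C(x) \lor \neg F(q,q) \lor D(y) \land C(u))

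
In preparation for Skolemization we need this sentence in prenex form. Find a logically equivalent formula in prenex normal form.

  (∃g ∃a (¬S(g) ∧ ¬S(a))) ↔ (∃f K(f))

∀g ∀a ∃f ∀u1 ∃s ∃w ((S(g) ∨ S(a) ∨ K(f)) ∧ (¬K(u1) ∨ ¬S(s) ∧ ¬S(w)))

First replace A → B with ¬A ∨ B; A ↔ B as (¬A ∨ B) ∧ (¬B ∨ A).
  (¬(∃g ∃a (¬S(g) ∧ ¬S(a))) ∨ (∃f K(f))) ∧ (¬(∃f K(f)) ∨ (∃g ∃a (¬S(g) ∧ ¬S(a))))
Move each ¬ inward, flipping quantifiers it crosses:
  ((∀g ∀a (S(g) ∨ S(a))) ∨ (∃f K(f))) ∧ ((∀f ¬K(f)) ∨ (∃g ∃a (¬S(g) ∧ ¬S(a))))
Give each quantifier a distinct variable: f↦u1, g↦s, a↦w.
  ((∀g ∀a (S(g) ∨ S(a))) ∨ (∃f K(f))) ∧ ((∀u1 ¬K(u1)) ∨ (∃s ∃w (¬S(s) ∧ ¬S(w))))
Pull the quantifiers to the front (each side's bound variable is not free in the other side):
  ∀g ∀a ∃f ∀u1 ∃s ∃w ((S(g) ∨ S(a) ∨ K(f)) ∧ (¬K(u1) ∨ ¬S(s) ∧ ¬S(w)))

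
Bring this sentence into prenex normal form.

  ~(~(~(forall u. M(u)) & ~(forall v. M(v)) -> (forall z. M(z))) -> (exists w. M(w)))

exists u. exists v. exists z. forall w. (~M(u) & ~M(v) & ~M(z) & ~M(w))

Rewrite implications/biconditionals: A → B as ¬A ∨ B.
  ~(~~(~(~(forall u. M(u)) & ~(forall v. M(v))) | (forall z. M(z))) | (exists w. M(w)))
Drive negations inward (¬∀x A ≡ ∃x ¬A, ¬∃x A ≡ ∀x ¬A, De Morgan for ∧/∨):
  (exists u. ~M(u)) & (exists v. ~M(v)) & (exists z. ~M(z)) & (forall w. ~M(w))
All bound variables are already distinct, so no renaming is needed.
Pull the quantifiers to the front (each side's bound variable is not free in the other side):
  exists u. exists v. exists z. forall w. (~M(u) & ~M(v) & ~M(z) & ~M(w))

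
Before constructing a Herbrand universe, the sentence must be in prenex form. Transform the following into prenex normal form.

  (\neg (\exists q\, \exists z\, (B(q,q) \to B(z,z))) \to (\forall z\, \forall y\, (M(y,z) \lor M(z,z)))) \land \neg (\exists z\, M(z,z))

\exists q\, \exists z\, \forall v1\, \forall y\, \forall r\, ((\neg B(q,q) \lor B(z,z) \lor M(y,v1) \lor M(v1,v1)) \land \neg M(r,r))

First replace A → B with ¬A ∨ B.
  (\neg \neg (\exists q\, \exists z\, (\neg B(q,q) \lor B(z,z))) \lor (\forall z\, \forall y\, (M(y,z) \lor M(z,z)))) \land \neg (\exists z\, M(z,z))
Drive negations inward (¬∀x A ≡ ∃x ¬A, ¬∃x A ≡ ∀x ¬A, De Morgan for ∧/∨):
  ((\exists q\, \exists z\, (\neg B(q,q) \lor B(z,z))) \lor (\forall z\, \forall y\, (M(y,z) \lor M(z,z)))) \land (\forall z\, \neg M(z,z))
Give each quantifier a distinct variable: z↦v1, z↦r.
  ((\exists q\, \exists z\, (\neg B(q,q) \lor B(z,z))) \lor (\forall v1\, \forall y\, (M(y,v1) \lor M(v1,v1)))) \land (\forall r\, \neg M(r,r))
Extract every quantifier outward, since the variables are now distinct and don't occur free across branches:
  \exists q\, \exists z\, \forall v1\, \forall y\, \forall r\, ((\neg B(q,q) \lor B(z,z) \lor M(y,v1) \lor M(v1,v1)) \land \neg M(r,r))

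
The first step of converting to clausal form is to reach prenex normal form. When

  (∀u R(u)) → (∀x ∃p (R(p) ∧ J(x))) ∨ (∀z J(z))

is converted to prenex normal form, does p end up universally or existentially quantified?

Rewrite implications/biconditionals: A → B as ¬A ∨ B.
  ¬(∀u R(u)) ∨ (∀x ∃p (R(p) ∧ J(x))) ∨ (∀z J(z))
Move each ¬ inward, flipping quantifiers it crosses:
  (∃u ¬R(u)) ∨ (∀x ∃p (R(p) ∧ J(x))) ∨ (∀z J(z))
All bound variables are already distinct, so no renaming is needed.
Pull the quantifiers to the front (each side's bound variable is not free in the other side):
  ∃u ∀x ∃p ∀z (¬R(u) ∨ R(p) ∧ J(x) ∨ J(z))
The quantifier ∃p sits under an even number of negations (counting the antecedent side of each →), so it remains existential.

existential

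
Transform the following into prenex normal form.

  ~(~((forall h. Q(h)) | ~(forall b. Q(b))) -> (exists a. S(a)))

First replace A → B with ¬A ∨ B.
  ~(~~((forall h. Q(h)) | ~(forall b. Q(b))) | (exists a. S(a)))
Push ¬ through the quantifiers and connectives to reach negation normal form:
  (exists h. ~Q(h)) & (forall b. Q(b)) & (forall a. ~S(a))
All bound variables are already distinct, so no renaming is needed.
Extract every quantifier outward, since the variables are now distinct and don't occur free across branches:
  exists h. forall b. forall a. (~Q(h) & Q(b) & ~S(a))

exists h. forall b. forall a. (~Q(h) & Q(b) & ~S(a))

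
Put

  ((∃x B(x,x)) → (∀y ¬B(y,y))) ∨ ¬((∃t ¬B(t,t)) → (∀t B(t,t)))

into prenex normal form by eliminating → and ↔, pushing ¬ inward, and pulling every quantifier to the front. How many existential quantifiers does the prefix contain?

2

First replace A → B with ¬A ∨ B.
  ¬(∃x B(x,x)) ∨ (∀y ¬B(y,y)) ∨ ¬(¬(∃t ¬B(t,t)) ∨ (∀t B(t,t)))
Drive negations inward (¬∀x A ≡ ∃x ¬A, ¬∃x A ≡ ∀x ¬A, De Morgan for ∧/∨):
  (∀x ¬B(x,x)) ∨ (∀y ¬B(y,y)) ∨ (∃t ¬B(t,t)) ∧ (∃t ¬B(t,t))
Give each quantifier a distinct variable: t↦a.
  (∀x ¬B(x,x)) ∨ (∀y ¬B(y,y)) ∨ (∃t ¬B(t,t)) ∧ (∃a ¬B(a,a))
Pull the quantifiers to the front (each side's bound variable is not free in the other side):
  ∀x ∀y ∃t ∃a (¬B(x,x) ∨ ¬B(y,y) ∨ ¬B(t,t) ∧ ¬B(a,a))
The prefix is ∀x ∀y ∃t ∃a: 2 universal, 2 existential.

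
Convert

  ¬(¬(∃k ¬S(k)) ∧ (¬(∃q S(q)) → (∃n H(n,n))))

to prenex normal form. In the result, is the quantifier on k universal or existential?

existential

First replace A → B with ¬A ∨ B.
  ¬(¬(∃k ¬S(k)) ∧ (¬¬(∃q S(q)) ∨ (∃n H(n,n))))
Push ¬ through the quantifiers and connectives to reach negation normal form:
  (∃k ¬S(k)) ∨ (∀q ¬S(q)) ∧ (∀n ¬H(n,n))
All bound variables are already distinct, so no renaming is needed.
Pull the quantifiers to the front (each side's bound variable is not free in the other side):
  ∃k ∀q ∀n (¬S(k) ∨ ¬S(q) ∧ ¬H(n,n))
The quantifier ∃k sits under an even number of negations (counting the antecedent side of each →), so it remains existential.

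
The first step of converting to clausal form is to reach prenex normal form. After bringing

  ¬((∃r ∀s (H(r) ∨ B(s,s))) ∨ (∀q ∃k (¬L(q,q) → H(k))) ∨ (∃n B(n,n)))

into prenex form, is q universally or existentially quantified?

Eliminate → and ↔ using ¬ and ∨.
  ¬((∃r ∀s (H(r) ∨ B(s,s))) ∨ (∀q ∃k (¬¬L(q,q) ∨ H(k))) ∨ (∃n B(n,n)))
Move each ¬ inward, flipping quantifiers it crosses:
  (∀r ∃s (¬H(r) ∧ ¬B(s,s))) ∧ (∃q ∀k (¬L(q,q) ∧ ¬H(k))) ∧ (∀n ¬B(n,n))
All bound variables are already distinct, so no renaming is needed.
Finally move all quantifiers to the prefix:
  ∀r ∃s ∃q ∀k ∀n (¬H(r) ∧ ¬B(s,s) ∧ ¬L(q,q) ∧ ¬H(k) ∧ ¬B(n,n))
The quantifier ∀q sits under an odd number of negations (counting the antecedent side of each →), so it flips to ∃q.

existential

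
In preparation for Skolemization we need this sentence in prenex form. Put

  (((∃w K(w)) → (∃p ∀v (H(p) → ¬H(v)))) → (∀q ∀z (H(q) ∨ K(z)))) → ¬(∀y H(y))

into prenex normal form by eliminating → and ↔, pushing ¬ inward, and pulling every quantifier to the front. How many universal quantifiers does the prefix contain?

Eliminate → and ↔ using ¬ and ∨.
  ¬(¬(¬(∃w K(w)) ∨ (∃p ∀v (¬H(p) ∨ ¬H(v)))) ∨ (∀q ∀z (H(q) ∨ K(z)))) ∨ ¬(∀y H(y))
Push ¬ through the quantifiers and connectives to reach negation normal form:
  ((∀w ¬K(w)) ∨ (∃p ∀v (¬H(p) ∨ ¬H(v)))) ∧ (∃q ∃z (¬H(q) ∧ ¬K(z))) ∨ (∃y ¬H(y))
Extract every quantifier outward, since the variables are now distinct and don't occur free across branches:
  ∀w ∃p ∀v ∃q ∃z ∃y ((¬K(w) ∨ ¬H(p) ∨ ¬H(v)) ∧ ¬H(q) ∧ ¬K(z) ∨ ¬H(y))
The prefix is ∀w ∃p ∀v ∃q ∃z ∃y: 2 universal, 4 existential.

2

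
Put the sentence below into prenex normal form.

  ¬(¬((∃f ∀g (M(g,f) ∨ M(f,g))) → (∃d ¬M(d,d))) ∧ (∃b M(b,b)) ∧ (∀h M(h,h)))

∀f ∃g ∃d ∀b ∃h (¬M(g,f) ∧ ¬M(f,g) ∨ ¬M(d,d) ∨ ¬M(b,b) ∨ ¬M(h,h))

First replace A → B with ¬A ∨ B.
  ¬(¬(¬(∃f ∀g (M(g,f) ∨ M(f,g))) ∨ (∃d ¬M(d,d))) ∧ (∃b M(b,b)) ∧ (∀h M(h,h)))
Push ¬ through the quantifiers and connectives to reach negation normal form:
  (∀f ∃g (¬M(g,f) ∧ ¬M(f,g))) ∨ (∃d ¬M(d,d)) ∨ (∀b ¬M(b,b)) ∨ (∃h ¬M(h,h))
All bound variables are already distinct, so no renaming is needed.
Finally move all quantifiers to the prefix:
  ∀f ∃g ∃d ∀b ∃h (¬M(g,f) ∧ ¬M(f,g) ∨ ¬M(d,d) ∨ ¬M(b,b) ∨ ¬M(h,h))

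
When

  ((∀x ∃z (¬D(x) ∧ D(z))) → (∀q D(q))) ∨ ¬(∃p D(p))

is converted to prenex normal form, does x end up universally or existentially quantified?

Eliminate → and ↔ using ¬ and ∨.
  ¬(∀x ∃z (¬D(x) ∧ D(z))) ∨ (∀q D(q)) ∨ ¬(∃p D(p))
Move each ¬ inward, flipping quantifiers it crosses:
  (∃x ∀z (D(x) ∨ ¬D(z))) ∨ (∀q D(q)) ∨ (∀p ¬D(p))
Finally move all quantifiers to the prefix:
  ∃x ∀z ∀q ∀p (D(x) ∨ ¬D(z) ∨ D(q) ∨ ¬D(p))
The quantifier ∀x sits under an odd number of negations (counting the antecedent side of each →), so it flips to ∃x.

existential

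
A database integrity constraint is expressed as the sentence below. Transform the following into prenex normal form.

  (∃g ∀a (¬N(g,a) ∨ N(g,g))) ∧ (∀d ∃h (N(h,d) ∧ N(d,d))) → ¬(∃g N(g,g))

First replace A → B with ¬A ∨ B.
  ¬((∃g ∀a (¬N(g,a) ∨ N(g,g))) ∧ (∀d ∃h (N(h,d) ∧ N(d,d)))) ∨ ¬(∃g N(g,g))
Push ¬ through the quantifiers and connectives to reach negation normal form:
  (∀g ∃a (N(g,a) ∧ ¬N(g,g))) ∨ (∃d ∀h (¬N(h,d) ∨ ¬N(d,d))) ∨ (∀g ¬N(g,g))
Standardize variables apart so no two quantifiers bind the same name: g↦s.
  (∀g ∃a (N(g,a) ∧ ¬N(g,g))) ∨ (∃d ∀h (¬N(h,d) ∨ ¬N(d,d))) ∨ (∀s ¬N(s,s))
Pull the quantifiers to the front (each side's bound variable is not free in the other side):
  ∀g ∃a ∃d ∀h ∀s (N(g,a) ∧ ¬N(g,g) ∨ ¬N(h,d) ∨ ¬N(d,d) ∨ ¬N(s,s))

∀g ∃a ∃d ∀h ∀s (N(g,a) ∧ ¬N(g,g) ∨ ¬N(h,d) ∨ ¬N(d,d) ∨ ¬N(s,s))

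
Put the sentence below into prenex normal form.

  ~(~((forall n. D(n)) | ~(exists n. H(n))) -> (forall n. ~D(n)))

Eliminate → and ↔ using ¬ and ∨.
  ~(~~((forall n. D(n)) | ~(exists n. H(n))) | (forall n. ~D(n)))
Move each ¬ inward, flipping quantifiers it crosses:
  (exists n. ~D(n)) & (exists n. H(n)) & (exists n. D(n))
Give each quantifier a distinct variable: n↦a, n↦s.
  (exists n. ~D(n)) & (exists a. H(a)) & (exists s. D(s))
Extract every quantifier outward, since the variables are now distinct and don't occur free across branches:
  exists n. exists a. exists s. (~D(n) & H(a) & D(s))

exists n. exists a. exists s. (~D(n) & H(a) & D(s))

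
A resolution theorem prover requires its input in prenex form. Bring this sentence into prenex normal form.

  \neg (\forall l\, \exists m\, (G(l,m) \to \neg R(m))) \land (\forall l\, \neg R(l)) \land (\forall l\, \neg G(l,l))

First replace A → B with ¬A ∨ B.
  \neg (\forall l\, \exists m\, (\neg G(l,m) \lor \neg R(m))) \land (\forall l\, \neg R(l)) \land (\forall l\, \neg G(l,l))
Drive negations inward (¬∀x A ≡ ∃x ¬A, ¬∃x A ≡ ∀x ¬A, De Morgan for ∧/∨):
  (\exists l\, \forall m\, (G(l,m) \land R(m))) \land (\forall l\, \neg R(l)) \land (\forall l\, \neg G(l,l))
Rename bound variables to avoid capture: l↦y, l↦t.
  (\exists l\, \forall m\, (G(l,m) \land R(m))) \land (\forall y\, \neg R(y)) \land (\forall t\, \neg G(t,t))
Extract every quantifier outward, since the variables are now distinct and don't occur free across branches:
  \exists l\, \forall m\, \forall y\, \forall t\, (G(l,m) \land R(m) \land \neg R(y) \land \neg G(t,t))

\exists l\, \forall m\, \forall y\, \forall t\, (G(l,m) \land R(m) \land \neg R(y) \land \neg G(t,t))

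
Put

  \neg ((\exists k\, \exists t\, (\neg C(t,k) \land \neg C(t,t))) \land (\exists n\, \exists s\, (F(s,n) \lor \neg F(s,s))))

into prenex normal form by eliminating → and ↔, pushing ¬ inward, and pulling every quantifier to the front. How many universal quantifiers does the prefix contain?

Move each ¬ inward, flipping quantifiers it crosses:
  (\forall k\, \forall t\, (C(t,k) \lor C(t,t))) \lor (\forall n\, \forall s\, (\neg F(s,n) \land F(s,s)))
All bound variables are already distinct, so no renaming is needed.
Finally move all quantifiers to the prefix:
  \forall k\, \forall t\, \forall n\, \forall s\, (C(t,k) \lor C(t,t) \lor \neg F(s,n) \land F(s,s))
The prefix is \forall k \forall t \forall n \forall s: 4 universal, 0 existential.

4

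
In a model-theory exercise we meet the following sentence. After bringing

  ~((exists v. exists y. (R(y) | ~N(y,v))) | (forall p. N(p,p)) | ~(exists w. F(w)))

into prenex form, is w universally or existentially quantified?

Push ¬ through the quantifiers and connectives to reach negation normal form:
  (forall v. forall y. (~R(y) & N(y,v))) & (exists p. ~N(p,p)) & (exists w. F(w))
All bound variables are already distinct, so no renaming is needed.
Finally move all quantifiers to the prefix:
  forall v. forall y. exists p. exists w. (~R(y) & N(y,v) & ~N(p,p) & F(w))
The quantifier exists w sits under an even number of negations, so it remains existential.

existential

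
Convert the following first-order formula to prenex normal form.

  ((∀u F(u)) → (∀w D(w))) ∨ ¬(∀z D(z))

∃u ∀w ∃z (¬F(u) ∨ D(w) ∨ ¬D(z))

First replace A → B with ¬A ∨ B.
  ¬(∀u F(u)) ∨ (∀w D(w)) ∨ ¬(∀z D(z))
Move each ¬ inward, flipping quantifiers it crosses:
  (∃u ¬F(u)) ∨ (∀w D(w)) ∨ (∃z ¬D(z))
Finally move all quantifiers to the prefix:
  ∃u ∀w ∃z (¬F(u) ∨ D(w) ∨ ¬D(z))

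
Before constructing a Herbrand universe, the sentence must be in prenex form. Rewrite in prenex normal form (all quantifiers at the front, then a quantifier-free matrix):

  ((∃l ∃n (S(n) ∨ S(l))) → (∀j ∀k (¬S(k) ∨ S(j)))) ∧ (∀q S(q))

∀l ∀n ∀j ∀k ∀q ((¬S(n) ∧ ¬S(l) ∨ ¬S(k) ∨ S(j)) ∧ S(q))

First replace A → B with ¬A ∨ B.
  (¬(∃l ∃n (S(n) ∨ S(l))) ∨ (∀j ∀k (¬S(k) ∨ S(j)))) ∧ (∀q S(q))
Push ¬ through the quantifiers and connectives to reach negation normal form:
  ((∀l ∀n (¬S(n) ∧ ¬S(l))) ∨ (∀j ∀k (¬S(k) ∨ S(j)))) ∧ (∀q S(q))
Extract every quantifier outward, since the variables are now distinct and don't occur free across branches:
  ∀l ∀n ∀j ∀k ∀q ((¬S(n) ∧ ¬S(l) ∨ ¬S(k) ∨ S(j)) ∧ S(q))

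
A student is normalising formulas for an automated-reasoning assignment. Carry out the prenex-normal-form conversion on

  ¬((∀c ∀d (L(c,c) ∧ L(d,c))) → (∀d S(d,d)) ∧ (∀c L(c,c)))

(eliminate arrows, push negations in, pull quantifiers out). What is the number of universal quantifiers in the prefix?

First replace A → B with ¬A ∨ B.
  ¬(¬(∀c ∀d (L(c,c) ∧ L(d,c))) ∨ (∀d S(d,d)) ∧ (∀c L(c,c)))
Drive negations inward (¬∀x A ≡ ∃x ¬A, ¬∃x A ≡ ∀x ¬A, De Morgan for ∧/∨):
  (∀c ∀d (L(c,c) ∧ L(d,c))) ∧ ((∃d ¬S(d,d)) ∨ (∃c ¬L(c,c)))
Standardize variables apart so no two quantifiers bind the same name: d↦z1, c↦p.
  (∀c ∀d (L(c,c) ∧ L(d,c))) ∧ ((∃z1 ¬S(z1,z1)) ∨ (∃p ¬L(p,p)))
Pull the quantifiers to the front (each side's bound variable is not free in the other side):
  ∀c ∀d ∃z1 ∃p (L(c,c) ∧ L(d,c) ∧ (¬S(z1,z1) ∨ ¬L(p,p)))
The prefix is ∀c ∀d ∃z1 ∃p: 2 universal, 2 existential.

2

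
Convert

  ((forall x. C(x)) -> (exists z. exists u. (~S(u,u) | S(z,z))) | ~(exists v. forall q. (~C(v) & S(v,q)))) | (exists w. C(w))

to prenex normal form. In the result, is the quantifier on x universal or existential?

existential

Eliminate → and ↔ using ¬ and ∨.
  ~(forall x. C(x)) | (exists z. exists u. (~S(u,u) | S(z,z))) | ~(exists v. forall q. (~C(v) & S(v,q))) | (exists w. C(w))
Move each ¬ inward, flipping quantifiers it crosses:
  (exists x. ~C(x)) | (exists z. exists u. (~S(u,u) | S(z,z))) | (forall v. exists q. (C(v) | ~S(v,q))) | (exists w. C(w))
All bound variables are already distinct, so no renaming is needed.
Extract every quantifier outward, since the variables are now distinct and don't occur free across branches:
  exists x. exists z. exists u. forall v. exists q. exists w. (~C(x) | ~S(u,u) | S(z,z) | C(v) | ~S(v,q) | C(w))
The quantifier forall x sits under an odd number of negations (counting the antecedent side of each →), so it flips to exists x.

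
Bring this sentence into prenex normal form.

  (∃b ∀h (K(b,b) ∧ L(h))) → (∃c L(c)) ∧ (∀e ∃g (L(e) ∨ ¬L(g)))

Eliminate → and ↔ using ¬ and ∨.
  ¬(∃b ∀h (K(b,b) ∧ L(h))) ∨ (∃c L(c)) ∧ (∀e ∃g (L(e) ∨ ¬L(g)))
Drive negations inward (¬∀x A ≡ ∃x ¬A, ¬∃x A ≡ ∀x ¬A, De Morgan for ∧/∨):
  (∀b ∃h (¬K(b,b) ∨ ¬L(h))) ∨ (∃c L(c)) ∧ (∀e ∃g (L(e) ∨ ¬L(g)))
All bound variables are already distinct, so no renaming is needed.
Pull the quantifiers to the front (each side's bound variable is not free in the other side):
  ∀b ∃h ∃c ∀e ∃g (¬K(b,b) ∨ ¬L(h) ∨ L(c) ∧ (L(e) ∨ ¬L(g)))

∀b ∃h ∃c ∀e ∃g (¬K(b,b) ∨ ¬L(h) ∨ L(c) ∧ (L(e) ∨ ¬L(g)))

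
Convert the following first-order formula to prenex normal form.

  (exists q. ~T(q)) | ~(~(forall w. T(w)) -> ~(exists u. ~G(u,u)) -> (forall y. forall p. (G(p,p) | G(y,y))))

exists q. exists w. forall u. exists y. exists p. (~T(q) | ~T(w) & G(u,u) & ~G(p,p) & ~G(y,y))

Eliminate → and ↔ using ¬ and ∨.
  (exists q. ~T(q)) | ~(~~(forall w. T(w)) | ~~(exists u. ~G(u,u)) | (forall y. forall p. (G(p,p) | G(y,y))))
Drive negations inward (¬∀x A ≡ ∃x ¬A, ¬∃x A ≡ ∀x ¬A, De Morgan for ∧/∨):
  (exists q. ~T(q)) | (exists w. ~T(w)) & (forall u. G(u,u)) & (exists y. exists p. (~G(p,p) & ~G(y,y)))
All bound variables are already distinct, so no renaming is needed.
Pull the quantifiers to the front (each side's bound variable is not free in the other side):
  exists q. exists w. forall u. exists y. exists p. (~T(q) | ~T(w) & G(u,u) & ~G(p,p) & ~G(y,y))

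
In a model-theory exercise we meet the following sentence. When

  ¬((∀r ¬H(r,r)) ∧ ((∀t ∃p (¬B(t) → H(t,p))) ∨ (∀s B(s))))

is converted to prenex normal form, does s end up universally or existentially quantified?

existential

First replace A → B with ¬A ∨ B.
  ¬((∀r ¬H(r,r)) ∧ ((∀t ∃p (¬¬B(t) ∨ H(t,p))) ∨ (∀s B(s))))
Move each ¬ inward, flipping quantifiers it crosses:
  (∃r H(r,r)) ∨ (∃t ∀p (¬B(t) ∧ ¬H(t,p))) ∧ (∃s ¬B(s))
All bound variables are already distinct, so no renaming is needed.
Extract every quantifier outward, since the variables are now distinct and don't occur free across branches:
  ∃r ∃t ∀p ∃s (H(r,r) ∨ ¬B(t) ∧ ¬H(t,p) ∧ ¬B(s))
The quantifier ∀s sits under an odd number of negations (counting the antecedent side of each →), so it flips to ∃s.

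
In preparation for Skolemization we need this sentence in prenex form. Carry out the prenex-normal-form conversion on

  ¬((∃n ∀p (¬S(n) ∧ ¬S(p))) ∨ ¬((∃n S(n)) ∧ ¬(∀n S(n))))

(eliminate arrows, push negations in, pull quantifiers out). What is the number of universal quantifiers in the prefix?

Move each ¬ inward, flipping quantifiers it crosses:
  (∀n ∃p (S(n) ∨ S(p))) ∧ (∃n S(n)) ∧ (∃n ¬S(n))
Rename bound variables to avoid capture: n↦t, n↦z1.
  (∀n ∃p (S(n) ∨ S(p))) ∧ (∃t S(t)) ∧ (∃z1 ¬S(z1))
Extract every quantifier outward, since the variables are now distinct and don't occur free across branches:
  ∀n ∃p ∃t ∃z1 ((S(n) ∨ S(p)) ∧ S(t) ∧ ¬S(z1))
The prefix is ∀n ∃p ∃t ∃z1: 1 universal, 3 existential.

1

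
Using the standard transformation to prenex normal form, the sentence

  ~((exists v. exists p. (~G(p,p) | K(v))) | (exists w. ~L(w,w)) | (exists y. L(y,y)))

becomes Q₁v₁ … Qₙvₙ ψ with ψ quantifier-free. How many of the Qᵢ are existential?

Drive negations inward (¬∀x A ≡ ∃x ¬A, ¬∃x A ≡ ∀x ¬A, De Morgan for ∧/∨):
  (forall v. forall p. (G(p,p) & ~K(v))) & (forall w. L(w,w)) & (forall y. ~L(y,y))
Pull the quantifiers to the front (each side's bound variable is not free in the other side):
  forall v. forall p. forall w. forall y. (G(p,p) & ~K(v) & L(w,w) & ~L(y,y))
The prefix is forall v forall p forall w forall y: 4 universal, 0 existential.

0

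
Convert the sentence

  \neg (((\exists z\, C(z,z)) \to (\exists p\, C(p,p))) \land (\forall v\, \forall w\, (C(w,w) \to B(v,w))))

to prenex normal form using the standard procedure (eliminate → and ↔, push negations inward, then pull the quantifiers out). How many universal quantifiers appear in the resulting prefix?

Eliminate → and ↔ using ¬ and ∨.
  \neg ((\neg (\exists z\, C(z,z)) \lor (\exists p\, C(p,p))) \land (\forall v\, \forall w\, (\neg C(w,w) \lor B(v,w))))
Push ¬ through the quantifiers and connectives to reach negation normal form:
  (\exists z\, C(z,z)) \land (\forall p\, \neg C(p,p)) \lor (\exists v\, \exists w\, (C(w,w) \land \neg B(v,w)))
All bound variables are already distinct, so no renaming is needed.
Pull the quantifiers to the front (each side's bound variable is not free in the other side):
  \exists z\, \forall p\, \exists v\, \exists w\, (C(z,z) \land \neg C(p,p) \lor C(w,w) \land \neg B(v,w))
The prefix is \exists z \forall p \exists v \exists w: 1 universal, 3 existential.

1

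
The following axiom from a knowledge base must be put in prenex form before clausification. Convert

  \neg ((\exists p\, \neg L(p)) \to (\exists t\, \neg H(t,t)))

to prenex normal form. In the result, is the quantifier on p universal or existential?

First replace A → B with ¬A ∨ B.
  \neg (\neg (\exists p\, \neg L(p)) \lor (\exists t\, \neg H(t,t)))
Push ¬ through the quantifiers and connectives to reach negation normal form:
  (\exists p\, \neg L(p)) \land (\forall t\, H(t,t))
All bound variables are already distinct, so no renaming is needed.
Finally move all quantifiers to the prefix:
  \exists p\, \forall t\, (\neg L(p) \land H(t,t))
The quantifier \exists p sits under an even number of negations (counting the antecedent side of each →), so it remains existential.

existential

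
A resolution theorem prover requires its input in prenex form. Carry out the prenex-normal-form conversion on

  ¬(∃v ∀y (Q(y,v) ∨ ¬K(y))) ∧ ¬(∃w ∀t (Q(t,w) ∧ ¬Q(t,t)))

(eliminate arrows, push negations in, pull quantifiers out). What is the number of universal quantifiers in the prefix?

Move each ¬ inward, flipping quantifiers it crosses:
  (∀v ∃y (¬Q(y,v) ∧ K(y))) ∧ (∀w ∃t (¬Q(t,w) ∨ Q(t,t)))
Pull the quantifiers to the front (each side's bound variable is not free in the other side):
  ∀v ∃y ∀w ∃t (¬Q(y,v) ∧ K(y) ∧ (¬Q(t,w) ∨ Q(t,t)))
The prefix is ∀v ∃y ∀w ∃t: 2 universal, 2 existential.

2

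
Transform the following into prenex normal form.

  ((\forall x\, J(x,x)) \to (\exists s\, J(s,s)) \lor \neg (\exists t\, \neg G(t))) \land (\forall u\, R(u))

\exists x\, \exists s\, \forall t\, \forall u\, ((\neg J(x,x) \lor J(s,s) \lor G(t)) \land R(u))

Eliminate → and ↔ using ¬ and ∨.
  (\neg (\forall x\, J(x,x)) \lor (\exists s\, J(s,s)) \lor \neg (\exists t\, \neg G(t))) \land (\forall u\, R(u))
Push ¬ through the quantifiers and connectives to reach negation normal form:
  ((\exists x\, \neg J(x,x)) \lor (\exists s\, J(s,s)) \lor (\forall t\, G(t))) \land (\forall u\, R(u))
All bound variables are already distinct, so no renaming is needed.
Finally move all quantifiers to the prefix:
  \exists x\, \exists s\, \forall t\, \forall u\, ((\neg J(x,x) \lor J(s,s) \lor G(t)) \land R(u))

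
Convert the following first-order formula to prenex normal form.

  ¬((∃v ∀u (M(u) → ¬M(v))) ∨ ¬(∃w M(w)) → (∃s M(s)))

First replace A → B with ¬A ∨ B.
  ¬(¬((∃v ∀u (¬M(u) ∨ ¬M(v))) ∨ ¬(∃w M(w))) ∨ (∃s M(s)))
Drive negations inward (¬∀x A ≡ ∃x ¬A, ¬∃x A ≡ ∀x ¬A, De Morgan for ∧/∨):
  ((∃v ∀u (¬M(u) ∨ ¬M(v))) ∨ (∀w ¬M(w))) ∧ (∀s ¬M(s))
All bound variables are already distinct, so no renaming is needed.
Pull the quantifiers to the front (each side's bound variable is not free in the other side):
  ∃v ∀u ∀w ∀s ((¬M(u) ∨ ¬M(v) ∨ ¬M(w)) ∧ ¬M(s))

∃v ∀u ∀w ∀s ((¬M(u) ∨ ¬M(v) ∨ ¬M(w)) ∧ ¬M(s))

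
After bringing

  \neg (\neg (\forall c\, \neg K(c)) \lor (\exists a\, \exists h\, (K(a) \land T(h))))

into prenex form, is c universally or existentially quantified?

universal

Drive negations inward (¬∀x A ≡ ∃x ¬A, ¬∃x A ≡ ∀x ¬A, De Morgan for ∧/∨):
  (\forall c\, \neg K(c)) \land (\forall a\, \forall h\, (\neg K(a) \lor \neg T(h)))
Extract every quantifier outward, since the variables are now distinct and don't occur free across branches:
  \forall c\, \forall a\, \forall h\, (\neg K(c) \land (\neg K(a) \lor \neg T(h)))
The quantifier \forall c sits under an even number of negations, so it remains universal.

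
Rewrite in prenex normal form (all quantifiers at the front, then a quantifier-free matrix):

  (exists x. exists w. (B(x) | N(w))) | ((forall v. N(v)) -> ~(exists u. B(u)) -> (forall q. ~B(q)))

exists x. exists w. exists v. exists u. forall q. (B(x) | N(w) | ~N(v) | B(u) | ~B(q))

Eliminate → and ↔ using ¬ and ∨.
  (exists x. exists w. (B(x) | N(w))) | ~(forall v. N(v)) | ~~(exists u. B(u)) | (forall q. ~B(q))
Drive negations inward (¬∀x A ≡ ∃x ¬A, ¬∃x A ≡ ∀x ¬A, De Morgan for ∧/∨):
  (exists x. exists w. (B(x) | N(w))) | (exists v. ~N(v)) | (exists u. B(u)) | (forall q. ~B(q))
All bound variables are already distinct, so no renaming is needed.
Extract every quantifier outward, since the variables are now distinct and don't occur free across branches:
  exists x. exists w. exists v. exists u. forall q. (B(x) | N(w) | ~N(v) | B(u) | ~B(q))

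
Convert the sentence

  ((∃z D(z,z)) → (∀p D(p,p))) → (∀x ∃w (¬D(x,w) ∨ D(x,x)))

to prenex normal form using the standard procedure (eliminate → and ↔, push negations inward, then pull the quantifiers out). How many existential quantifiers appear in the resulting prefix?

3

First replace A → B with ¬A ∨ B.
  ¬(¬(∃z D(z,z)) ∨ (∀p D(p,p))) ∨ (∀x ∃w (¬D(x,w) ∨ D(x,x)))
Move each ¬ inward, flipping quantifiers it crosses:
  (∃z D(z,z)) ∧ (∃p ¬D(p,p)) ∨ (∀x ∃w (¬D(x,w) ∨ D(x,x)))
All bound variables are already distinct, so no renaming is needed.
Extract every quantifier outward, since the variables are now distinct and don't occur free across branches:
  ∃z ∃p ∀x ∃w (D(z,z) ∧ ¬D(p,p) ∨ ¬D(x,w) ∨ D(x,x))
The prefix is ∃z ∃p ∀x ∃w: 1 universal, 3 existential.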